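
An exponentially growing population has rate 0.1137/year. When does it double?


Exponential growth: P(t) = P₀ e^(0.1137t). Set P(t)/P₀ = 2: e^(0.1137t) = 2.
Solve: t = ln(2)/0.1137 ≈ 6.10 years.


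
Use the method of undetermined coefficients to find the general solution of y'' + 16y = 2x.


Homogeneous: r² + 16 = 0 ⇒ r = ±4i, y_h = C₁cos(4x) + C₂sin(4x).
Polynomial forcing; try y_p = Ax + B. Then y_p'' + 16 y_p = 16(Ax + B) = 2x, so B = 0 and A = 1/8.
General solution: y = C₁cos(4x) + C₂sin(4x) + (1/8)x.


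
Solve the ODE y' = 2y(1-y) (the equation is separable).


Separate: dy/[y(1-y)] = 2 dx.
Partial fractions: 1/[y(1-y)] = 1/y + 1/(1-y).
Integrate: ln|y/(1-y)| = 2x + C₀.
Solve for y: y = 1/(1 + Ce^(-2x)).


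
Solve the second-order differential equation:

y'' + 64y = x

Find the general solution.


Homogeneous: r² + 64 = 0 ⇒ r = ±8i, y_h = C₁cos(8x) + C₂sin(8x).
Polynomial forcing; try y_p = Ax + B. Then y_p'' + 64 y_p = 64(Ax + B) = x, so B = 0 and A = 1/64.
General solution: y = C₁cos(8x) + C₂sin(8x) + (1/64)x.


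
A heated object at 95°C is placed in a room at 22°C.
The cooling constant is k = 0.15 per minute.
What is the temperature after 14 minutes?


Newton's law: dT/dt = -k(T - T_a) has solution T(t) = T_a + (T₀ - T_a)e^(-kt).
Plug in T_a = 22, T₀ = 95, k = 0.15, t = 14: T(14) = 22 + (73)e^(-2.10) ≈ 30.9°C.


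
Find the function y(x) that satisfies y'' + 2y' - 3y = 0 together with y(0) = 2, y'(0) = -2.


Characteristic roots of r² + 2r - 3 = 0 are -3, 1.
General solution y = c₁ e^(-3x) + c₂ e^(x).
Apply y(0) = 2: c₁ + c₂ = 2. Apply y'(0) = -2: -3 c₁ + 1 c₂ = -2.
Solve: c₁ = 1, c₂ = 1.
Particular solution: y = e^(-3x) + e^(x).


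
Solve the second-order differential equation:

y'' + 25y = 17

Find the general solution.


Homogeneous part: r² + 25 = 0 ⇒ r = ±5i, so y_h = C₁cos(5x) + C₂sin(5x).
Try constant y_p = A; plug in: 25A = 17 ⇒ A = 17/25.
General solution: y = C₁cos(5x) + C₂sin(5x) + 17/25.


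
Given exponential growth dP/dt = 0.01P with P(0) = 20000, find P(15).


The ODE dP/dt = 0.01P has solution P(t) = P(0)e^(0.01t).
Substitute P(0) = 20000 and t = 15: P(15) = 20000 e^(0.15) ≈ 23237.


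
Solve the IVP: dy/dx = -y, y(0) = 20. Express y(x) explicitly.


General solution of y' = -y is y = Ce^(-x).
Apply y(0) = 20: C = 20.
Particular solution: y = 20e^(-x).


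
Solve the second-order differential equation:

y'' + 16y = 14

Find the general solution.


Homogeneous part: r² + 16 = 0 ⇒ r = ±4i, so y_h = C₁cos(4x) + C₂sin(4x).
Try constant y_p = A; plug in: 16A = 14 ⇒ A = 7/8.
General solution: y = C₁cos(4x) + C₂sin(4x) + 7/8.


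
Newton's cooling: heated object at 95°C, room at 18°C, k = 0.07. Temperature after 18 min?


Newton's law: dT/dt = -k(T - T_a) has solution T(t) = T_a + (T₀ - T_a)e^(-kt).
Plug in T_a = 18, T₀ = 95, k = 0.07, t = 18: T(18) = 18 + (77)e^(-1.26) ≈ 39.8°C.


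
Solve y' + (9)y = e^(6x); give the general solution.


P(x) = 9 ⇒ μ = e^(9x).
(μ y)' = e^(15x) ⇒ μ y = e^(15x)/15 + C.
Divide by μ: y = (1/15)e^(6x) + Ce^(-9x).


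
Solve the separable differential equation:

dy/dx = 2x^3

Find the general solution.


Integrate both sides with respect to x: y = ∫ 2x^3 dx = (1/2)x^4 + C.


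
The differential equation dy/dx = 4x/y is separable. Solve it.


Separate variables: y dy = 4x dx.
Integrate both sides: y²/2 = 2x^2 + C₀.
Multiply by 2: y² = 4x^2 + C.


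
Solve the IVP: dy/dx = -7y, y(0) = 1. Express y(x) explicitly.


General solution of y' = -7y is y = Ce^(-7x).
Apply y(0) = 1: C = 1.
Particular solution: y = e^(-7x).


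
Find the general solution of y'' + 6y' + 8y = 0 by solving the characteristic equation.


Characteristic equation: r² + 6r + 8 = 0.
Factor: (r + 2)(r + 4) = 0 ⇒ r = -2, -4 (distinct real).
General solution: y = C₁e^(-2x) + C₂e^(-4x).


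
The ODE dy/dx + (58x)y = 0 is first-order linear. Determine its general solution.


P(x) = 58x ⇒ μ = e^(29x²).
Q(x) = 0 so μ y is constant: y = Ce^(-29x²).


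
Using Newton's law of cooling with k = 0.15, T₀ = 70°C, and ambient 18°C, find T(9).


Newton's law: dT/dt = -k(T - T_a) has solution T(t) = T_a + (T₀ - T_a)e^(-kt).
Plug in T_a = 18, T₀ = 70, k = 0.15, t = 9: T(9) = 18 + (52)e^(-1.35) ≈ 31.5°C.


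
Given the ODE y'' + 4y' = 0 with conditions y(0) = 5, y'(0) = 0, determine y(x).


Characteristic roots of r² + 4r = 0 are -4, 0.
General solution y = c₁ e^(-4x) + c₂.
Apply y(0) = 5: c₁ + c₂ = 5. Apply y'(0) = 0: -4 c₁ + 0 c₂ = 0.
Solve: c₁ = 0, c₂ = 5.
Particular solution: y = 0e^(-4x) + 5.


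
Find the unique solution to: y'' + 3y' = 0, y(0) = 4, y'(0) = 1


Characteristic roots of r² + 3r = 0 are 0, -3.
General solution y = c₁ + c₂ e^(-3x).
Apply y(0) = 4: c₁ + c₂ = 4. Apply y'(0) = 1: 0 c₁ - 3 c₂ = 1.
Solve: c₁ = 13/3, c₂ = -1/3.
Particular solution: y = 13/3 - (1/3)e^(-3x).


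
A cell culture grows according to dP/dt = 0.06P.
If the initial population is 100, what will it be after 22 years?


The ODE dP/dt = 0.06P has solution P(t) = P(0)e^(0.06t).
Substitute P(0) = 100 and t = 22: P(22) = 100 e^(1.32) ≈ 374.


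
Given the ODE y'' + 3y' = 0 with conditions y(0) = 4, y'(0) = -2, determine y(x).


Characteristic roots of r² + 3r = 0 are -3, 0.
General solution y = c₁ e^(-3x) + c₂.
Apply y(0) = 4: c₁ + c₂ = 4. Apply y'(0) = -2: -3 c₁ + 0 c₂ = -2.
Solve: c₁ = 2/3, c₂ = 10/3.
Particular solution: y = (2/3)e^(-3x) + 10/3.


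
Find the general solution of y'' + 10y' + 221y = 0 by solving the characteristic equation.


Characteristic equation: r² + 10r + 221 = 0.
Discriminant is negative; roots r = -5 ± 14i (complex conjugate pair).
General solution uses e^(α x)(C₁ cos(β x) + C₂ sin(β x)): y = e^(-5x)(C₁cos(14x) + C₂sin(14x)).


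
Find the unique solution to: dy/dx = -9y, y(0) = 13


General solution of y' = -9y is y = Ce^(-9x).
Apply y(0) = 13: C = 13.
Particular solution: y = 13e^(-9x).


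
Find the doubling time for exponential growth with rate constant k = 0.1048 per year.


Exponential growth: P(t) = P₀ e^(0.1048t). Set P(t)/P₀ = 2: e^(0.1048t) = 2.
Solve: t = ln(2)/0.1048 ≈ 6.61 years.


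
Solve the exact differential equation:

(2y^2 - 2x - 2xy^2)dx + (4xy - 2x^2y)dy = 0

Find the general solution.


Check exactness: ∂M/∂y = 4y - 4xy and ∂N/∂x = 4y - 4xy; equal, so the equation is exact.
Integrate M with respect to x (treating y as constant): ∫M dx = 2xy^2 - x^2 - x^2y^2 + h(y).
Differentiate w.r.t. y and set equal to N: all terms match, so h'(y) = 0 and h is a constant absorbed into C.
General solution: 2xy^2 - x^2 - x^2y^2 = C.


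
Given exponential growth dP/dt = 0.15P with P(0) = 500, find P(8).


The ODE dP/dt = 0.15P has solution P(t) = P(0)e^(0.15t).
Substitute P(0) = 500 and t = 8: P(8) = 500 e^(1.20) ≈ 1660.


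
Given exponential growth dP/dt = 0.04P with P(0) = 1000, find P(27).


The ODE dP/dt = 0.04P has solution P(t) = P(0)e^(0.04t).
Substitute P(0) = 1000 and t = 27: P(27) = 1000 e^(1.08) ≈ 2945.


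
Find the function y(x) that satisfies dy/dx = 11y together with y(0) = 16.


General solution of y' = 11y is y = Ce^(11x).
Apply y(0) = 16: C = 16.
Particular solution: y = 16e^(11x).


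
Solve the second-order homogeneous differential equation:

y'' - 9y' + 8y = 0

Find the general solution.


Characteristic equation: r² - 9r + 8 = 0.
Factor: (r - 1)(r - 8) = 0 ⇒ r = 1, 8 (distinct real).
General solution: y = C₁e^(x) + C₂e^(8x).


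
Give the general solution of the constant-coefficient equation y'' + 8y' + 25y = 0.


Characteristic equation: r² + 8r + 25 = 0.
Discriminant is negative; roots r = -4 ± 3i (complex conjugate pair).
General solution uses e^(α x)(C₁ cos(β x) + C₂ sin(β x)): y = e^(-4x)(C₁cos(3x) + C₂sin(3x)).


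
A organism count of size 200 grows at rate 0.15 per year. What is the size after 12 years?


The ODE dP/dt = 0.15P has solution P(t) = P(0)e^(0.15t).
Substitute P(0) = 200 and t = 12: P(12) = 200 e^(1.80) ≈ 1210.


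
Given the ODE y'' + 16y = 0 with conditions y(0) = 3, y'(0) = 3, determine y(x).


Characteristic roots of r² + 16 = 0 are ±4i, so y = C₁cos(4x) + C₂sin(4x).
Apply y(0) = 3: C₁ = 3. Differentiate and apply y'(0) = 3: 4·C₂ = 3, so C₂ = 3/4.
Particular solution: y = 3cos(4x) + (3/4)sin(4x).


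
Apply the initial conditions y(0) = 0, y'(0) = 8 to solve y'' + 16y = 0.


Characteristic roots of r² + 16 = 0 are ±4i, so y = C₁cos(4x) + C₂sin(4x).
Apply y(0) = 0: C₁ = 0. Differentiate and apply y'(0) = 8: 4·C₂ = 8, so C₂ = 2.
Particular solution: y = 2sin(4x).


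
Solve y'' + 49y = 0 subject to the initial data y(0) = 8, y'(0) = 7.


Characteristic roots of r² + 49 = 0 are ±7i, so y = C₁cos(7x) + C₂sin(7x).
Apply y(0) = 8: C₁ = 8. Differentiate and apply y'(0) = 7: 7·C₂ = 7, so C₂ = 1.
Particular solution: y = 8cos(7x) + sin(7x).


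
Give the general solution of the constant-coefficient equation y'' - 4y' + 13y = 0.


Characteristic equation: r² - 4r + 13 = 0.
Discriminant is negative; roots r = 2 ± 3i (complex conjugate pair).
General solution uses e^(α x)(C₁ cos(β x) + C₂ sin(β x)): y = e^(2x)(C₁cos(3x) + C₂sin(3x)).


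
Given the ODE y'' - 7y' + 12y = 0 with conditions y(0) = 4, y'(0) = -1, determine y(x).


Characteristic roots of r² - 7r + 12 = 0 are 4, 3.
General solution y = c₁ e^(4x) + c₂ e^(3x).
Apply y(0) = 4: c₁ + c₂ = 4. Apply y'(0) = -1: 4 c₁ + 3 c₂ = -1.
Solve: c₁ = -13, c₂ = 17.
Particular solution: y = -13e^(4x) + 17e^(3x).


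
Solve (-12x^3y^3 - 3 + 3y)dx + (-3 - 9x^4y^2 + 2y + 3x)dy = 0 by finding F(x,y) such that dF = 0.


Check exactness: ∂M/∂y = -36x^3y^2 + 3 and ∂N/∂x = -36x^3y^2 + 3; equal, so the equation is exact.
Integrate M with respect to x (treating y as constant): ∫M dx = -3x^4y^3 - 3x + 3xy + h(y).
Differentiate w.r.t. y and set equal to N: the x-dependent terms already match, leaving h'(y) = -3 + 2y. Integrate: h(y) = -3y + y^2.
So F(x,y) = -3y - 3x^4y^3 - 3x + y^2 + 3xy.
General solution: -3y - 3x^4y^3 - 3x + y^2 + 3xy = C.


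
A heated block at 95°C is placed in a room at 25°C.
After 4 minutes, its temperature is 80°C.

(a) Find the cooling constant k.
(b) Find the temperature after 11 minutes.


Newton's law: T(t) = T_a + (T₀ - T_a)e^(-kt).
(a) Use T(4) = 80: (80 - 25)/(95 - 25) = e^(-k·4), so k = -ln(0.786)/4 ≈ 0.0603.
(b) Apply k to t = 11: T(11) = 25 + (70)e^(-0.663) ≈ 61.1°C.


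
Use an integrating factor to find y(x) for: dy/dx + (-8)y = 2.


P(x) = -8 ⇒ μ = e^(-8x).
(μ y)' = 2e^(-8x) ⇒ μ y = -(1/4)e^(-8x) + C.
Divide by μ: y = -1/4 + Ce^(8x).


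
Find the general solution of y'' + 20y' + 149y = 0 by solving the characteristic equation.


Characteristic equation: r² + 20r + 149 = 0.
Discriminant is negative; roots r = -10 ± 7i (complex conjugate pair).
General solution uses e^(α x)(C₁ cos(β x) + C₂ sin(β x)): y = e^(-10x)(C₁cos(7x) + C₂sin(7x)).


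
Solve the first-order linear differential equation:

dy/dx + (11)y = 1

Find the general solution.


P(x) = 11, Q(x) = 1; integrating factor μ = e^(11x).
(μ y)' = e^(11x) ⇒ μ y = (1/11)e^(11x) + C.
Divide by μ: y = 1/11 + Ce^(-11x).


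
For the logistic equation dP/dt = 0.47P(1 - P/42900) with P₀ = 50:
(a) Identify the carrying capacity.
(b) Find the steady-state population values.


Logistic ODE dP/dt = 0.47P(1 - P/42900) has equilibria where dP/dt = 0, i.e. P = 0 or P = 42900.
The coefficient (1 - P/K) = 0 when P = K, identifying K = 42900 as the carrying capacity.
(a) K = 42900; (b) equilibria P = 0 and P = 42900.


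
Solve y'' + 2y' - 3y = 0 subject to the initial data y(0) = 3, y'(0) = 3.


Characteristic roots of r² + 2r - 3 = 0 are 1, -3.
General solution y = c₁ e^(x) + c₂ e^(-3x).
Apply y(0) = 3: c₁ + c₂ = 3. Apply y'(0) = 3: 1 c₁ - 3 c₂ = 3.
Solve: c₁ = 3, c₂ = 0.
Particular solution: y = 3e^(x) + 0e^(-3x).


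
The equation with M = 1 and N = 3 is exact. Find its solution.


Check exactness: ∂M/∂y = 0 and ∂N/∂x = 0; equal, so the equation is exact.
Integrate M with respect to x (treating y as constant): ∫M dx = x + h(y).
Differentiate w.r.t. y and set equal to N: the x-dependent terms already match, leaving h'(y) = 3. Integrate: h(y) = 3y.
So F(x,y) = x + 3y.
General solution: x + 3y = C.


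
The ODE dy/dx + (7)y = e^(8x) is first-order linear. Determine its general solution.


P(x) = 7 ⇒ μ = e^(7x).
(μ y)' = e^(15x) ⇒ μ y = e^(15x)/15 + C.
Divide by μ: y = (1/15)e^(8x) + Ce^(-7x).


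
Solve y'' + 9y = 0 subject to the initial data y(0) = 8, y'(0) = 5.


Characteristic roots of r² + 9 = 0 are ±3i, so y = C₁cos(3x) + C₂sin(3x).
Apply y(0) = 8: C₁ = 8. Differentiate and apply y'(0) = 5: 3·C₂ = 5, so C₂ = 5/3.
Particular solution: y = 8cos(3x) + (5/3)sin(3x).


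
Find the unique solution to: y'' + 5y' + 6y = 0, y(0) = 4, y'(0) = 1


Characteristic roots of r² + 5r + 6 = 0 are -3, -2.
General solution y = c₁ e^(-3x) + c₂ e^(-2x).
Apply y(0) = 4: c₁ + c₂ = 4. Apply y'(0) = 1: -3 c₁ - 2 c₂ = 1.
Solve: c₁ = -9, c₂ = 13.
Particular solution: y = -9e^(-3x) + 13e^(-2x).


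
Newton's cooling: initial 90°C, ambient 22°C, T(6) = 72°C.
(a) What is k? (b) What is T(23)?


Newton's law: T(t) = T_a + (T₀ - T_a)e^(-kt).
(a) Use T(6) = 72: (72 - 22)/(90 - 22) = e^(-k·6), so k = -ln(0.735)/6 ≈ 0.0512.
(b) Apply k to t = 23: T(23) = 22 + (68)e^(-1.179) ≈ 42.9°C.


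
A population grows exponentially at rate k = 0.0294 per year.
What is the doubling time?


Exponential growth: P(t) = P₀ e^(0.0294t). Set P(t)/P₀ = 2: e^(0.0294t) = 2.
Solve: t = ln(2)/0.0294 ≈ 23.58 years.


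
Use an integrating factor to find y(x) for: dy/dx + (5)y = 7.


P(x) = 5, Q(x) = 7; integrating factor μ = e^(5x).
(μ y)' = 7e^(5x) ⇒ μ y = (7/5)e^(5x) + C.
Divide by μ: y = 7/5 + Ce^(-5x).


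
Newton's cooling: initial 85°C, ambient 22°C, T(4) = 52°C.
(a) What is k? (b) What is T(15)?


Newton's law: T(t) = T_a + (T₀ - T_a)e^(-kt).
(a) Use T(4) = 52: (52 - 22)/(85 - 22) = e^(-k·4), so k = -ln(0.476)/4 ≈ 0.1855.
(b) Apply k to t = 15: T(15) = 22 + (63)e^(-2.782) ≈ 25.9°C.


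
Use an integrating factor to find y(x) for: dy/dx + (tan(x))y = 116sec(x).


P(x) = tan(x) ⇒ μ = e^(∫tan(x)dx) = sec(x).
(sec(x) y)' = 116sec²(x) ⇒ sec(x) y = 116tan(x) + C.
Multiply by cos(x): y = 116sin(x) + C·cos(x).


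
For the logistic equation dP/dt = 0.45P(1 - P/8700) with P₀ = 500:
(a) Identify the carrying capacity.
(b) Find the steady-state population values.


Logistic ODE dP/dt = 0.45P(1 - P/8700) has equilibria where dP/dt = 0, i.e. P = 0 or P = 8700.
The coefficient (1 - P/K) = 0 when P = K, identifying K = 8700 as the carrying capacity.
(a) K = 8700; (b) equilibria P = 0 and P = 8700.


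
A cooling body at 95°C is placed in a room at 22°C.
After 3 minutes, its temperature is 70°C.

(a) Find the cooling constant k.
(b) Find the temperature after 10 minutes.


Newton's law: T(t) = T_a + (T₀ - T_a)e^(-kt).
(a) Use T(3) = 70: (70 - 22)/(95 - 22) = e^(-k·3), so k = -ln(0.658)/3 ≈ 0.1398.
(b) Apply k to t = 10: T(10) = 22 + (73)e^(-1.398) ≈ 40.0°C.


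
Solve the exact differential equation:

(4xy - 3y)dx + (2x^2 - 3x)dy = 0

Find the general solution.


Check exactness: ∂M/∂y = 4x - 3 and ∂N/∂x = 4x - 3; equal, so the equation is exact.
Integrate M with respect to x (treating y as constant): ∫M dx = 2x^2y - 3xy + h(y).
Differentiate w.r.t. y and set equal to N: all terms match, so h'(y) = 0 and h is a constant absorbed into C.
General solution: 2x^2y - 3xy = C.


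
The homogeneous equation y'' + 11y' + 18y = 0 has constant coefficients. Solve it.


Characteristic equation: r² + 11r + 18 = 0.
Factor: (r + 2)(r + 9) = 0 ⇒ r = -2, -9 (distinct real).
General solution: y = C₁e^(-2x) + C₂e^(-9x).


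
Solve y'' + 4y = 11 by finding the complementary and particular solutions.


Homogeneous part: r² + 4 = 0 ⇒ r = ±2i, so y_h = C₁cos(2x) + C₂sin(2x).
Try constant y_p = A; plug in: 4A = 11 ⇒ A = 11/4.
General solution: y = C₁cos(2x) + C₂sin(2x) + 11/4.


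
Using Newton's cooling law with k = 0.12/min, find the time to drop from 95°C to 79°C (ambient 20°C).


From T(t) = T_a + (T₀ - T_a)e^(-kt), set T(t) = 79:
(79 - 20) / (95 - 20) = e^(-0.12t), so t = -ln(0.787)/0.12 ≈ 2.0 minutes.


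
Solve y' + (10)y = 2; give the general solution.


P(x) = 10, Q(x) = 2; integrating factor μ = e^(10x).
(μ y)' = 2e^(10x) ⇒ μ y = (1/5)e^(10x) + C.
Divide by μ: y = 1/5 + Ce^(-10x).


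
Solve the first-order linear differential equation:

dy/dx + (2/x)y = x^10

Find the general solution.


P(x) = 2/x ⇒ μ = x^2.
(x^2 y)' = x^2·x^10 = x^12.
Integrate: x^2 y = x^13/(13) + C.
Solve for y: y = (1/13)x^11 + C/x^2.


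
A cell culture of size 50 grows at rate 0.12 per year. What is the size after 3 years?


The ODE dP/dt = 0.12P has solution P(t) = P(0)e^(0.12t).
Substitute P(0) = 50 and t = 3: P(3) = 50 e^(0.36) ≈ 72.


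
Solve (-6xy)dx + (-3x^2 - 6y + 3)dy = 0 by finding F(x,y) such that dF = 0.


Check exactness: ∂M/∂y = -6x and ∂N/∂x = -6x; equal, so the equation is exact.
Integrate M with respect to x (treating y as constant): ∫M dx = -3x^2y + h(y).
Differentiate w.r.t. y and set equal to N: the x-dependent terms already match, leaving h'(y) = -6y + 3. Integrate: h(y) = -3y^2 + 3y.
So F(x,y) = -3x^2y - 3y^2 + 3y.
General solution: -3x^2y - 3y^2 + 3y = C.


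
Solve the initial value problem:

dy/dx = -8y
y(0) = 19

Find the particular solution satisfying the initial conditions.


General solution of y' = -8y is y = Ce^(-8x).
Apply y(0) = 19: C = 19.
Particular solution: y = 19e^(-8x).


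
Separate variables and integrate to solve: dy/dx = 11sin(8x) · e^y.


Separate: e^(-y) dy = 11sin(8x) dx.
Integrate: -e^(-y) = -(11/8)cos(8x) + C₀.
Rearrange: e^(-y) = (11/8)cos(8x) + C.


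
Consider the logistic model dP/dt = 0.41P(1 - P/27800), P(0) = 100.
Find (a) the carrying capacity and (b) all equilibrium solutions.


Logistic ODE dP/dt = 0.41P(1 - P/27800) has equilibria where dP/dt = 0, i.e. P = 0 or P = 27800.
The coefficient (1 - P/K) = 0 when P = K, identifying K = 27800 as the carrying capacity.
(a) K = 27800; (b) equilibria P = 0 and P = 27800.


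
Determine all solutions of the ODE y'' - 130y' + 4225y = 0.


Characteristic equation: r² - 130r + 4225 = 0, i.e. (r - 65)² = 0.
Repeated root r = 65; include an x factor for the second linearly independent solution.
General solution: y = (C₁ + C₂x)e^(65x).


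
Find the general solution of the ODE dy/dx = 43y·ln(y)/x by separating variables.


Separate: dy/[y ln(y)] = 43 dx/x.
Substitute u = ln(y): du/u = 43 dx/x.
Integrate: ln|ln(y)| = 43ln|x| + C₀, hence ln(y) = C·x^43.


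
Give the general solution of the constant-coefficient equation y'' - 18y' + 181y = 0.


Characteristic equation: r² - 18r + 181 = 0.
Discriminant is negative; roots r = 9 ± 10i (complex conjugate pair).
General solution uses e^(α x)(C₁ cos(β x) + C₂ sin(β x)): y = e^(9x)(C₁cos(10x) + C₂sin(10x)).


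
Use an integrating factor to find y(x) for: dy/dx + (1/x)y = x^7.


P(x) = 1/x ⇒ μ = x^1.
(x^1 y)' = x^8 ⇒ x^1 y = x^9/(9) + C.
Solve for y: y = (1/9)x^8 + C/x^1.


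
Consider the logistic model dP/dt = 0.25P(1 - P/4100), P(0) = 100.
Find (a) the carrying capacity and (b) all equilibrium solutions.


Logistic ODE dP/dt = 0.25P(1 - P/4100) has equilibria where dP/dt = 0, i.e. P = 0 or P = 4100.
The coefficient (1 - P/K) = 0 when P = K, identifying K = 4100 as the carrying capacity.
(a) K = 4100; (b) equilibria P = 0 and P = 4100.


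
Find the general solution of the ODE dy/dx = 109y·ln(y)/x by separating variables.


Separate: dy/[y ln(y)] = 109 dx/x.
Substitute u = ln(y): du/u = 109 dx/x.
Integrate: ln|ln(y)| = 109ln|x| + C₀, hence ln(y) = C·x^109.


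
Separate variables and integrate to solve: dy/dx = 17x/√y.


Separate: √y dy = 17x dx.
Integrate: (2/3)y^(3/2) = (17/2)x² + C.


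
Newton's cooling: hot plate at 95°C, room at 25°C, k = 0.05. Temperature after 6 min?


Newton's law: dT/dt = -k(T - T_a) has solution T(t) = T_a + (T₀ - T_a)e^(-kt).
Plug in T_a = 25, T₀ = 95, k = 0.05, t = 6: T(6) = 25 + (70)e^(-0.30) ≈ 76.9°C.


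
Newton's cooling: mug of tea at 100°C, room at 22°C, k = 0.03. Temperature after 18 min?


Newton's law: dT/dt = -k(T - T_a) has solution T(t) = T_a + (T₀ - T_a)e^(-kt).
Plug in T_a = 22, T₀ = 100, k = 0.03, t = 18: T(18) = 22 + (78)e^(-0.54) ≈ 67.5°C.


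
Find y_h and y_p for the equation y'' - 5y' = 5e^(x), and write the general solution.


Characteristic roots of r² - 5r = 0 are 5, 0.
y_h = C₁e^(5x) + C₂.
Forcing exponent 1 is not a characteristic root; try y_p = Ae^(x).
Substitute: A·(1 + (-5)·1 + (0)) = A·-4 = 5, so A = -5/4.
General solution: y = C₁e^(5x) + C₂ - (5/4)e^(x).


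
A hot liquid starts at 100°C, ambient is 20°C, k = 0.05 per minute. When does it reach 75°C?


From T(t) = T_a + (T₀ - T_a)e^(-kt), set T(t) = 75:
(75 - 20) / (100 - 20) = e^(-0.05t), so t = -ln(0.688)/0.05 ≈ 7.5 minutes.


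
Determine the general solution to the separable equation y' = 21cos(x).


g(y) = 1, so integrate directly: y = ∫ 21cos(x) dx = 21sin(x) + C.


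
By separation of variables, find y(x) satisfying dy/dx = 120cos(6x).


g(y) = 1, so integrate directly: y = ∫ 120cos(6x) dx = 20sin(6x) + C.


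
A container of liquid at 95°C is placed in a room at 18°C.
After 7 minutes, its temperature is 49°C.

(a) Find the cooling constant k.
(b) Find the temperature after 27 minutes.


Newton's law: T(t) = T_a + (T₀ - T_a)e^(-kt).
(a) Use T(7) = 49: (49 - 18)/(95 - 18) = e^(-k·7), so k = -ln(0.403)/7 ≈ 0.1300.
(b) Apply k to t = 27: T(27) = 18 + (77)e^(-3.509) ≈ 20.3°C.


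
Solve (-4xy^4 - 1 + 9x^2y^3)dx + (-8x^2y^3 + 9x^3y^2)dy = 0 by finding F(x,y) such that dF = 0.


Check exactness: ∂M/∂y = -16xy^3 + 27x^2y^2 and ∂N/∂x = -16xy^3 + 27x^2y^2; equal, so the equation is exact.
Integrate M with respect to x (treating y as constant): ∫M dx = -2x^2y^4 - x + 3x^3y^3 + h(y).
Differentiate w.r.t. y and set equal to N: all terms match, so h'(y) = 0 and h is a constant absorbed into C.
General solution: -2x^2y^4 - x + 3x^3y^3 = C.


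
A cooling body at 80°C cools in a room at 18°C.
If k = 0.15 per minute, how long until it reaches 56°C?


From T(t) = T_a + (T₀ - T_a)e^(-kt), set T(t) = 56:
(56 - 18) / (80 - 18) = e^(-0.15t), so t = -ln(0.613)/0.15 ≈ 3.3 minutes.


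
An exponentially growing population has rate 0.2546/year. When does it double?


Exponential growth: P(t) = P₀ e^(0.2546t). Set P(t)/P₀ = 2: e^(0.2546t) = 2.
Solve: t = ln(2)/0.2546 ≈ 2.72 years.


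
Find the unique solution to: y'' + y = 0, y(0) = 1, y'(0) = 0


Characteristic roots of r² + 1 = 0 are ±1i, so y = C₁cos(x) + C₂sin(x).
Apply y(0) = 1: C₁ = 1. Differentiate and apply y'(0) = 0: 1·C₂ = 0, so C₂ = 0.
Particular solution: y = cos(x).


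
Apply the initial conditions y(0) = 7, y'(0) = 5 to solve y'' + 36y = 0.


Characteristic roots of r² + 36 = 0 are ±6i, so y = C₁cos(6x) + C₂sin(6x).
Apply y(0) = 7: C₁ = 7. Differentiate and apply y'(0) = 5: 6·C₂ = 5, so C₂ = 5/6.
Particular solution: y = 7cos(6x) + (5/6)sin(6x).


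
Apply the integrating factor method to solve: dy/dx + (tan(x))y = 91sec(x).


P(x) = tan(x) ⇒ μ = e^(∫tan(x)dx) = sec(x).
(sec(x) y)' = 91sec²(x) ⇒ sec(x) y = 91tan(x) + C.
Multiply by cos(x): y = 91sin(x) + C·cos(x).


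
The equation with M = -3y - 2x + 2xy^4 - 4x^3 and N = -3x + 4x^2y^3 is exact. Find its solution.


Check exactness: ∂M/∂y = -3 + 8xy^3 and ∂N/∂x = -3 + 8xy^3; equal, so the equation is exact.
Integrate M with respect to x (treating y as constant): ∫M dx = -3xy - x^2 + x^2y^4 - x^4 + h(y).
Differentiate w.r.t. y and set equal to N: all terms match, so h'(y) = 0 and h is a constant absorbed into C.
General solution: -3xy - x^2 + x^2y^4 - x^4 = C.


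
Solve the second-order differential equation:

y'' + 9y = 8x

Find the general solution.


Homogeneous: r² + 9 = 0 ⇒ r = ±3i, y_h = C₁cos(3x) + C₂sin(3x).
Polynomial forcing; try y_p = Ax + B. Then y_p'' + 9 y_p = 9(Ax + B) = 8x, so B = 0 and A = 8/9.
General solution: y = C₁cos(3x) + C₂sin(3x) + (8/9)x.


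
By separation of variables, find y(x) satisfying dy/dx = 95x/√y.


Separate: √y dy = 95x dx.
Integrate: (2/3)y^(3/2) = (95/2)x² + C.


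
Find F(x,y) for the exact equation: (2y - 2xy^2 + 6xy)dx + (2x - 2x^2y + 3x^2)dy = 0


Check exactness: ∂M/∂y = 2 - 4xy + 6x and ∂N/∂x = 2 - 4xy + 6x; equal, so the equation is exact.
Integrate M with respect to x (treating y as constant): ∫M dx = 2xy - x^2y^2 + 3x^2y + h(y).
Differentiate w.r.t. y and set equal to N: all terms match, so h'(y) = 0 and h is a constant absorbed into C.
General solution: 2xy - x^2y^2 + 3x^2y = C.


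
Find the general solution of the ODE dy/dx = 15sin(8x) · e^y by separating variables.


Separate: e^(-y) dy = 15sin(8x) dx.
Integrate: -e^(-y) = -(15/8)cos(8x) + C₀.
Rearrange: e^(-y) = (15/8)cos(8x) + C.


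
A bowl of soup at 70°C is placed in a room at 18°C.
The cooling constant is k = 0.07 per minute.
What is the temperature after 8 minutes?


Newton's law: dT/dt = -k(T - T_a) has solution T(t) = T_a + (T₀ - T_a)e^(-kt).
Plug in T_a = 18, T₀ = 70, k = 0.07, t = 8: T(8) = 18 + (52)e^(-0.56) ≈ 47.7°C.


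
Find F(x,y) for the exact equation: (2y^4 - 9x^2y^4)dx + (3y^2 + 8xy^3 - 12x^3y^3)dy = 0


Check exactness: ∂M/∂y = 8y^3 - 36x^2y^3 and ∂N/∂x = 8y^3 - 36x^2y^3; equal, so the equation is exact.
Integrate M with respect to x (treating y as constant): ∫M dx = 2xy^4 - 3x^3y^4 + h(y).
Differentiate w.r.t. y and set equal to N: the x-dependent terms already match, leaving h'(y) = 3y^2. Integrate: h(y) = y^3.
So F(x,y) = y^3 + 2xy^4 - 3x^3y^4.
General solution: y^3 + 2xy^4 - 3x^3y^4 = C.


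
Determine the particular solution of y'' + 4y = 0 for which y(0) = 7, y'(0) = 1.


Characteristic roots of r² + 4 = 0 are ±2i, so y = C₁cos(2x) + C₂sin(2x).
Apply y(0) = 7: C₁ = 7. Differentiate and apply y'(0) = 1: 2·C₂ = 1, so C₂ = 1/2.
Particular solution: y = 7cos(2x) + (1/2)sin(2x).


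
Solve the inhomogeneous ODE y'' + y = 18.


Homogeneous part: r² + 1 = 0 ⇒ r = ±1i, so y_h = C₁cos(x) + C₂sin(x).
Try constant y_p = A; plug in: 1A = 18 ⇒ A = 18.
General solution: y = C₁cos(x) + C₂sin(x) + 18.


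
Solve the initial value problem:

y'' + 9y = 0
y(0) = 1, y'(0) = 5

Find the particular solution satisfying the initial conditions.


Characteristic roots of r² + 9 = 0 are ±3i, so y = C₁cos(3x) + C₂sin(3x).
Apply y(0) = 1: C₁ = 1. Differentiate and apply y'(0) = 5: 3·C₂ = 5, so C₂ = 5/3.
Particular solution: y = cos(3x) + (5/3)sin(3x).


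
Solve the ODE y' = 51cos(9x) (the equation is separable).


g(y) = 1, so integrate directly: y = ∫ 51cos(9x) dx = (17/3)sin(9x) + C.


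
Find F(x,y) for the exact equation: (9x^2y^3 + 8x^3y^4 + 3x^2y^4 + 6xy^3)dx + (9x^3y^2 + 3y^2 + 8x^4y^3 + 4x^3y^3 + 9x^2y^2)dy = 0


Check exactness: ∂M/∂y = 27x^2y^2 + 32x^3y^3 + 12x^2y^3 + 18xy^2 and ∂N/∂x = 27x^2y^2 + 32x^3y^3 + 12x^2y^3 + 18xy^2; equal, so the equation is exact.
Integrate M with respect to x (treating y as constant): ∫M dx = 3x^3y^3 + 2x^4y^4 + x^3y^4 + 3x^2y^3 + h(y).
Differentiate w.r.t. y and set equal to N: the x-dependent terms already match, leaving h'(y) = 3y^2. Integrate: h(y) = y^3.
So F(x,y) = 3x^3y^3 + y^3 + 2x^4y^4 + x^3y^4 + 3x^2y^3.
General solution: 3x^3y^3 + y^3 + 2x^4y^4 + x^3y^4 + 3x^2y^3 = C.


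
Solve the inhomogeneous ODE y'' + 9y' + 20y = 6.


Characteristic roots of r² + 9r + 20 = 0 are -4, -5.
y_h = C₁e^(-4x) + C₂e^(-5x).
Constant forcing; try y_p = A. Then 20A = 6 ⇒ A = 3/10.
General solution: y = C₁e^(-4x) + C₂e^(-5x) + 3/10.


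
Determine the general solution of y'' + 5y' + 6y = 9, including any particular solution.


Characteristic roots of r² + 5r + 6 = 0 are -3, -2.
y_h = C₁e^(-3x) + C₂e^(-2x).
Constant forcing; try y_p = A. Then 6A = 9 ⇒ A = 3/2.
General solution: y = C₁e^(-3x) + C₂e^(-2x) + 3/2.


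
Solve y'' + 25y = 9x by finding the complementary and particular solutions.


Homogeneous: r² + 25 = 0 ⇒ r = ±5i, y_h = C₁cos(5x) + C₂sin(5x).
Polynomial forcing; try y_p = Ax + B. Then y_p'' + 25 y_p = 25(Ax + B) = 9x, so B = 0 and A = 9/25.
General solution: y = C₁cos(5x) + C₂sin(5x) + (9/25)x.


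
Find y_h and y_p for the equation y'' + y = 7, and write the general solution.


Homogeneous part: r² + 1 = 0 ⇒ r = ±1i, so y_h = C₁cos(x) + C₂sin(x).
Try constant y_p = A; plug in: 1A = 7 ⇒ A = 7.
General solution: y = C₁cos(x) + C₂sin(x) + 7.


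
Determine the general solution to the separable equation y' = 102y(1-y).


Separate: dy/[y(1-y)] = 102 dx.
Partial fractions: 1/[y(1-y)] = 1/y + 1/(1-y).
Integrate: ln|y/(1-y)| = 102x + C₀.
Solve for y: y = 1/(1 + Ce^(-102x)).


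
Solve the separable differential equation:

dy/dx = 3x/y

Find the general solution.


Separate variables: y dy = 3x dx.
Integrate both sides: y²/2 = (3/2)x^2 + C₀.
Multiply by 2: y² = 3x^2 + C.


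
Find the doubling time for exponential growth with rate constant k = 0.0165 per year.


Exponential growth: P(t) = P₀ e^(0.0165t). Set P(t)/P₀ = 2: e^(0.0165t) = 2.
Solve: t = ln(2)/0.0165 ≈ 42.01 years.


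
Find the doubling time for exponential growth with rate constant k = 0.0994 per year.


Exponential growth: P(t) = P₀ e^(0.0994t). Set P(t)/P₀ = 2: e^(0.0994t) = 2.
Solve: t = ln(2)/0.0994 ≈ 6.97 years.


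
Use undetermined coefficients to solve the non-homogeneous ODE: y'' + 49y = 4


Homogeneous part: r² + 49 = 0 ⇒ r = ±7i, so y_h = C₁cos(7x) + C₂sin(7x).
Try constant y_p = A; plug in: 49A = 4 ⇒ A = 4/49.
General solution: y = C₁cos(7x) + C₂sin(7x) + 4/49.


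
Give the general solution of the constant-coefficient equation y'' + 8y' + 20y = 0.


Characteristic equation: r² + 8r + 20 = 0.
Discriminant is negative; roots r = -4 ± 2i (complex conjugate pair).
General solution uses e^(α x)(C₁ cos(β x) + C₂ sin(β x)): y = e^(-4x)(C₁cos(2x) + C₂sin(2x)).


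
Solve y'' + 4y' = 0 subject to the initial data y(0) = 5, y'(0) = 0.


Characteristic roots of r² + 4r = 0 are -4, 0.
General solution y = c₁ e^(-4x) + c₂.
Apply y(0) = 5: c₁ + c₂ = 5. Apply y'(0) = 0: -4 c₁ + 0 c₂ = 0.
Solve: c₁ = 0, c₂ = 5.
Particular solution: y = 0e^(-4x) + 5.


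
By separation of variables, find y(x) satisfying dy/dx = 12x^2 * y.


Separate variables: dy/y = 12x^2 dx.
Integrate: ln|y| = 4x^3 + C₀.
Exponentiate: y = Ce^(4x^3).


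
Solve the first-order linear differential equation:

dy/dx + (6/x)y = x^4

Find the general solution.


P(x) = 6/x ⇒ μ = x^6.
(x^6 y)' = x^10 ⇒ x^6 y = x^11/(11) + C.
Solve for y: y = (1/11)x^5 + C/x^6.


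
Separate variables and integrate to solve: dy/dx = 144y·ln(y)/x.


Separate: dy/[y ln(y)] = 144 dx/x.
Substitute u = ln(y): du/u = 144 dx/x.
Integrate: ln|ln(y)| = 144ln|x| + C₀, hence ln(y) = C·x^144.


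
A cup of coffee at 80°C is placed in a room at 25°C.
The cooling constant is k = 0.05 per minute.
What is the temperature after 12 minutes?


Newton's law: dT/dt = -k(T - T_a) has solution T(t) = T_a + (T₀ - T_a)e^(-kt).
Plug in T_a = 25, T₀ = 80, k = 0.05, t = 12: T(12) = 25 + (55)e^(-0.60) ≈ 55.2°C.


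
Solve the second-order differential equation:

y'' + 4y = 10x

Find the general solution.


Homogeneous: r² + 4 = 0 ⇒ r = ±2i, y_h = C₁cos(2x) + C₂sin(2x).
Polynomial forcing; try y_p = Ax + B. Then y_p'' + 4 y_p = 4(Ax + B) = 10x, so B = 0 and A = 5/2.
General solution: y = C₁cos(2x) + C₂sin(2x) + (5/2)x.


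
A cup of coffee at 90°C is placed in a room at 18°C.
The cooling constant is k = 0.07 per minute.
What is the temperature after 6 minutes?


Newton's law: dT/dt = -k(T - T_a) has solution T(t) = T_a + (T₀ - T_a)e^(-kt).
Plug in T_a = 18, T₀ = 90, k = 0.07, t = 6: T(6) = 18 + (72)e^(-0.42) ≈ 65.3°C.


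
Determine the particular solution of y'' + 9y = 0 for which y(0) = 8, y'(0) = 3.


Characteristic roots of r² + 9 = 0 are ±3i, so y = C₁cos(3x) + C₂sin(3x).
Apply y(0) = 8: C₁ = 8. Differentiate and apply y'(0) = 3: 3·C₂ = 3, so C₂ = 1.
Particular solution: y = 8cos(3x) + sin(3x).


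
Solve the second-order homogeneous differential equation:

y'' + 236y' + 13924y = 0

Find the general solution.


Characteristic equation: r² + 236r + 13924 = 0, i.e. (r + 118)² = 0.
Repeated root r = -118; include an x factor for the second linearly independent solution.
General solution: y = (C₁ + C₂x)e^(-118x).


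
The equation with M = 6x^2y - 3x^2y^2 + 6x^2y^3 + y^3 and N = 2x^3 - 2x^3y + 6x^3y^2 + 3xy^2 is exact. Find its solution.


Check exactness: ∂M/∂y = 6x^2 - 6x^2y + 18x^2y^2 + 3y^2 and ∂N/∂x = 6x^2 - 6x^2y + 18x^2y^2 + 3y^2; equal, so the equation is exact.
Integrate M with respect to x (treating y as constant): ∫M dx = 2x^3y - x^3y^2 + 2x^3y^3 + xy^3 + h(y).
Differentiate w.r.t. y and set equal to N: all terms match, so h'(y) = 0 and h is a constant absorbed into C.
General solution: 2x^3y - x^3y^2 + 2x^3y^3 + xy^3 = C.


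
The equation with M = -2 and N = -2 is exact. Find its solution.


Check exactness: ∂M/∂y = 0 and ∂N/∂x = 0; equal, so the equation is exact.
Integrate M with respect to x (treating y as constant): ∫M dx = -2x + h(y).
Differentiate w.r.t. y and set equal to N: the x-dependent terms already match, leaving h'(y) = -2. Integrate: h(y) = -2y.
So F(x,y) = -2x - 2y.
General solution: -2x - 2y = C.


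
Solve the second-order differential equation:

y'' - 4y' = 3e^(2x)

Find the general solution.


Characteristic roots of r² - 4r = 0 are 0, 4.
y_h = C₁ + C₂e^(4x).
Forcing exponent 2 is not a characteristic root; try y_p = Ae^(2x).
Substitute: A·(4 + (-4)·2 + (0)) = A·-4 = 3, so A = -3/4.
General solution: y = C₁ + C₂e^(4x) - (3/4)e^(2x).


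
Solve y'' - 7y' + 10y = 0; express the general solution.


Characteristic equation: r² - 7r + 10 = 0.
Factor: (r - 5)(r - 2) = 0 ⇒ r = 5, 2 (distinct real).
General solution: y = C₁e^(5x) + C₂e^(2x).


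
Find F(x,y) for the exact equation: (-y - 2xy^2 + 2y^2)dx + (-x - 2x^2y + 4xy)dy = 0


Check exactness: ∂M/∂y = -1 - 4xy + 4y and ∂N/∂x = -1 - 4xy + 4y; equal, so the equation is exact.
Integrate M with respect to x (treating y as constant): ∫M dx = -xy - x^2y^2 + 2xy^2 + h(y).
Differentiate w.r.t. y and set equal to N: all terms match, so h'(y) = 0 and h is a constant absorbed into C.
General solution: -xy - x^2y^2 + 2xy^2 = C.


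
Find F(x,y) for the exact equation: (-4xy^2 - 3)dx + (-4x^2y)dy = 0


Check exactness: ∂M/∂y = -8xy and ∂N/∂x = -8xy; equal, so the equation is exact.
Integrate M with respect to x (treating y as constant): ∫M dx = -2x^2y^2 - 3x + h(y).
Differentiate w.r.t. y and set equal to N: all terms match, so h'(y) = 0 and h is a constant absorbed into C.
General solution: -2x^2y^2 - 3x = C.


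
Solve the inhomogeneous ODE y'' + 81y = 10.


Homogeneous part: r² + 81 = 0 ⇒ r = ±9i, so y_h = C₁cos(9x) + C₂sin(9x).
Try constant y_p = A; plug in: 81A = 10 ⇒ A = 10/81.
General solution: y = C₁cos(9x) + C₂sin(9x) + 10/81.


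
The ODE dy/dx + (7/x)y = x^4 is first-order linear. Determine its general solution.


P(x) = 7/x ⇒ μ = x^7.
(x^7 y)' = x^11 ⇒ x^7 y = x^12/(12) + C.
Solve for y: y = (1/12)x^5 + C/x^7.


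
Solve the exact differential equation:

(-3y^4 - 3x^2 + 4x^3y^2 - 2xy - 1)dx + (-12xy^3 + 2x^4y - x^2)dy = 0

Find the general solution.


Check exactness: ∂M/∂y = -12y^3 + 8x^3y - 2x and ∂N/∂x = -12y^3 + 8x^3y - 2x; equal, so the equation is exact.
Integrate M with respect to x (treating y as constant): ∫M dx = -3xy^4 - x^3 + x^4y^2 - x^2y - x + h(y).
Differentiate w.r.t. y and set equal to N: all terms match, so h'(y) = 0 and h is a constant absorbed into C.
General solution: -3xy^4 - x^3 + x^4y^2 - x^2y - x = C.


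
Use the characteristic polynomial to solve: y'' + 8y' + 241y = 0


Characteristic equation: r² + 8r + 241 = 0.
Discriminant is negative; roots r = -4 ± 15i (complex conjugate pair).
General solution uses e^(α x)(C₁ cos(β x) + C₂ sin(β x)): y = e^(-4x)(C₁cos(15x) + C₂sin(15x)).


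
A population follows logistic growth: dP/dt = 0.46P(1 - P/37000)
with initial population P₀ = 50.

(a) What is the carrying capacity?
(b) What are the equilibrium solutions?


Logistic ODE dP/dt = 0.46P(1 - P/37000) has equilibria where dP/dt = 0, i.e. P = 0 or P = 37000.
The coefficient (1 - P/K) = 0 when P = K, identifying K = 37000 as the carrying capacity.
(a) K = 37000; (b) equilibria P = 0 and P = 37000.


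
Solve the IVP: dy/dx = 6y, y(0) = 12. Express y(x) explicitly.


General solution of y' = 6y is y = Ce^(6x).
Apply y(0) = 12: C = 12.
Particular solution: y = 12e^(6x).


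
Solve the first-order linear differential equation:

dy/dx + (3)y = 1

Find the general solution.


P(x) = 3, Q(x) = 1; integrating factor μ = e^(3x).
(μ y)' = e^(3x) ⇒ μ y = (1/3)e^(3x) + C.
Divide by μ: y = 1/3 + Ce^(-3x).


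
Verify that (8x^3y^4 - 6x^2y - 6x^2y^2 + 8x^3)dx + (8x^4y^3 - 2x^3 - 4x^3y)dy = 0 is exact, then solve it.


Check exactness: ∂M/∂y = 32x^3y^3 - 6x^2 - 12x^2y and ∂N/∂x = 32x^3y^3 - 6x^2 - 12x^2y; equal, so the equation is exact.
Integrate M with respect to x (treating y as constant): ∫M dx = 2x^4y^4 - 2x^3y - 2x^3y^2 + 2x^4 + h(y).
Differentiate w.r.t. y and set equal to N: all terms match, so h'(y) = 0 and h is a constant absorbed into C.
General solution: 2x^4y^4 - 2x^3y - 2x^3y^2 + 2x^4 = C.


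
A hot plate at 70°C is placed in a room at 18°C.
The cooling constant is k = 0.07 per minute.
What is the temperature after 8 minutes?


Newton's law: dT/dt = -k(T - T_a) has solution T(t) = T_a + (T₀ - T_a)e^(-kt).
Plug in T_a = 18, T₀ = 70, k = 0.07, t = 8: T(8) = 18 + (52)e^(-0.56) ≈ 47.7°C.


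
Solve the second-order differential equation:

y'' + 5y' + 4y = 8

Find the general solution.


Characteristic roots of r² + 5r + 4 = 0 are -1, -4.
y_h = C₁e^(-x) + C₂e^(-4x).
Constant forcing; try y_p = A. Then 4A = 8 ⇒ A = 2.
General solution: y = C₁e^(-x) + C₂e^(-4x) + 2.


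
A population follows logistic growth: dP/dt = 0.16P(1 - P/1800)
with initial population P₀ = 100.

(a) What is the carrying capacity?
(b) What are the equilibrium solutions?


Logistic ODE dP/dt = 0.16P(1 - P/1800) has equilibria where dP/dt = 0, i.e. P = 0 or P = 1800.
The coefficient (1 - P/K) = 0 when P = K, identifying K = 1800 as the carrying capacity.
(a) K = 1800; (b) equilibria P = 0 and P = 1800.


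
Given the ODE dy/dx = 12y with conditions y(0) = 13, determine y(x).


General solution of y' = 12y is y = Ce^(12x).
Apply y(0) = 13: C = 13.
Particular solution: y = 13e^(12x).


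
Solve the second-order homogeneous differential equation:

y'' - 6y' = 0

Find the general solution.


Characteristic equation: r² - 6r = 0.
Factor: (r - 6)(r - 0) = 0 ⇒ r = 6, 0 (distinct real).
General solution: y = C₁e^(6x) + C₂.


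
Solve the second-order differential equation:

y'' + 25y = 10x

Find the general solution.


Homogeneous: r² + 25 = 0 ⇒ r = ±5i, y_h = C₁cos(5x) + C₂sin(5x).
Polynomial forcing; try y_p = Ax + B. Then y_p'' + 25 y_p = 25(Ax + B) = 10x, so B = 0 and A = 2/5.
General solution: y = C₁cos(5x) + C₂sin(5x) + (2/5)x.
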